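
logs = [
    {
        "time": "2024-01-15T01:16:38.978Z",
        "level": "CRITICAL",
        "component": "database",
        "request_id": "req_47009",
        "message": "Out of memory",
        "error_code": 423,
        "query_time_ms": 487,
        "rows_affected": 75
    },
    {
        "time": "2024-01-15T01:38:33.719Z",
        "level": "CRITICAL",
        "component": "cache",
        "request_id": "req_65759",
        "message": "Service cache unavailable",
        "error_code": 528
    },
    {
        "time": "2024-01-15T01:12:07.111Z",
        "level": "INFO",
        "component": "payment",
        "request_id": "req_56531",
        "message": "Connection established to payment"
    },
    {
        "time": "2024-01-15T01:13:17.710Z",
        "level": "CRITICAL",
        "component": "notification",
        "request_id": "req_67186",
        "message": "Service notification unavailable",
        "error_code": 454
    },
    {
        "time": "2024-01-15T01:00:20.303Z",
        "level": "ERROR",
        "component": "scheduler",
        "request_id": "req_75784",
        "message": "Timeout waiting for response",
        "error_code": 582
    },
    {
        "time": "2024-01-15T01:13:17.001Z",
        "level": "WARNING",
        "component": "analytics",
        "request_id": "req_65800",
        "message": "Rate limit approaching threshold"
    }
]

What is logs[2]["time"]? "2024-01-15T01:12:07.111Z"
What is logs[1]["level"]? "CRITICAL"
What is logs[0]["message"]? "Out of memory"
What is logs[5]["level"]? "WARNING"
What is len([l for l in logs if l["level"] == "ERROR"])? 1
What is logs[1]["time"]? "2024-01-15T01:38:33.719Z"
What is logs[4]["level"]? "ERROR"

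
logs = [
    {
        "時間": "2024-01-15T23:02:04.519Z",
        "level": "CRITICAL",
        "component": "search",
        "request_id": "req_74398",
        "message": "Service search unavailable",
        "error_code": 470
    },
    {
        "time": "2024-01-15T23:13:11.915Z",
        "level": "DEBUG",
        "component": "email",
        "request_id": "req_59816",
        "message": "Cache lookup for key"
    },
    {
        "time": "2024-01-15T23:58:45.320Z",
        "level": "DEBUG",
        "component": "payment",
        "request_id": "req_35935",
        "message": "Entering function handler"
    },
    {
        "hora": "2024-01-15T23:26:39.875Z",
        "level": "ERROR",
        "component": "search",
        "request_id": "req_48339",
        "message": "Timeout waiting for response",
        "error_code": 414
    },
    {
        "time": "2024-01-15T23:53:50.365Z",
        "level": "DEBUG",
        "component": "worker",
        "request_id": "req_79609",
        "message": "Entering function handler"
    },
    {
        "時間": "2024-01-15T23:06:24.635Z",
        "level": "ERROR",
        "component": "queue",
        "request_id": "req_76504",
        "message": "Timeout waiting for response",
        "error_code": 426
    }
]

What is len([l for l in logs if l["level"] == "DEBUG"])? 3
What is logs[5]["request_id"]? "req_76504"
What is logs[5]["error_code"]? 426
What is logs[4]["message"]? "Entering function handler"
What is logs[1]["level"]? "DEBUG"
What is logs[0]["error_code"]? 470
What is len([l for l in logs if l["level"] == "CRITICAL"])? 1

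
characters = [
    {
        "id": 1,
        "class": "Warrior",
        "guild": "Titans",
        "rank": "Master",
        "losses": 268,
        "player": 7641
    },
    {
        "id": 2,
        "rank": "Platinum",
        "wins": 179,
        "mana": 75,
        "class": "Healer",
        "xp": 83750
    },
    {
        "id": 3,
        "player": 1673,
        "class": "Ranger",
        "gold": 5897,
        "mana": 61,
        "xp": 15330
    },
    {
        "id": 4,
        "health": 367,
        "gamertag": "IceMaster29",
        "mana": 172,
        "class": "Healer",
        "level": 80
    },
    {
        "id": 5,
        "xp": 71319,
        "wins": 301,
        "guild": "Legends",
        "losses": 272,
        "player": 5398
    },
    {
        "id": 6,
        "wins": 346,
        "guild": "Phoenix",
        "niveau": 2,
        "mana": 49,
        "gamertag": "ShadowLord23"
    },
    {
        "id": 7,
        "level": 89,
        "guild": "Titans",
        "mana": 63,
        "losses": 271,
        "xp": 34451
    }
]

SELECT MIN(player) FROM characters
1673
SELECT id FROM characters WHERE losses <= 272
[1, 5, 7]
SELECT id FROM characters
[1, 2, 3, 4, 5, 6, 7]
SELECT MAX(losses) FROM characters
272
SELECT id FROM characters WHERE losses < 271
[1]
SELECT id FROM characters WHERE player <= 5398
[3, 5]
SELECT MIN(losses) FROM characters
268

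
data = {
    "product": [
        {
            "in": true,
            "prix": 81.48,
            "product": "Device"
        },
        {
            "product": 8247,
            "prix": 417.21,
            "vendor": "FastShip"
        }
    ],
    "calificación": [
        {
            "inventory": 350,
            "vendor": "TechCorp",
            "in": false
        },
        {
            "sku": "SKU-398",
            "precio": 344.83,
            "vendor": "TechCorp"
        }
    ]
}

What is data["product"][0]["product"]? "Device"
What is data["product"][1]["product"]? 8247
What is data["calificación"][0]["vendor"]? "TechCorp"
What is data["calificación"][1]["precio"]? 344.83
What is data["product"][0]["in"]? True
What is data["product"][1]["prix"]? 417.21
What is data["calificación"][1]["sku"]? "SKU-398"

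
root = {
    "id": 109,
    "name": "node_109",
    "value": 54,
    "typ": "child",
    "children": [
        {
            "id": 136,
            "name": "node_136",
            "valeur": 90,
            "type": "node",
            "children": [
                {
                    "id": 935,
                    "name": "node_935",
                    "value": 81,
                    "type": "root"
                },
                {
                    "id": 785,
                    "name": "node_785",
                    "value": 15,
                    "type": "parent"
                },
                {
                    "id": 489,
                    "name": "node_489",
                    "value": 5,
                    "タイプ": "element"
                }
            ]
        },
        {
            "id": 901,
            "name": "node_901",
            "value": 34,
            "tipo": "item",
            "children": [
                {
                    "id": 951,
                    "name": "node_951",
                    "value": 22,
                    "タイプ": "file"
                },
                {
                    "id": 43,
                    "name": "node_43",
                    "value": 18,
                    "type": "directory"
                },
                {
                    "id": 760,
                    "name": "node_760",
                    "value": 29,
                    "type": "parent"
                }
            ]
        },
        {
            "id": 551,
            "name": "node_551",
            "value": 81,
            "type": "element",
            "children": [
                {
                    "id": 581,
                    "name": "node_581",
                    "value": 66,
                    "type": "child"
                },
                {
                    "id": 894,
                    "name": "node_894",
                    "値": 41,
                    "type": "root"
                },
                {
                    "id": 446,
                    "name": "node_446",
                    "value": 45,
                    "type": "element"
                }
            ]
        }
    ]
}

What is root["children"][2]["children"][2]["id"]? 446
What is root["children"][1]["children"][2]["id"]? 760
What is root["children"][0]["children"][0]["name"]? "node_935"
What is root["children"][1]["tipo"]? "item"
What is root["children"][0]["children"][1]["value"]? 15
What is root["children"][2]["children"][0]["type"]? "child"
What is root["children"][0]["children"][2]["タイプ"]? "element"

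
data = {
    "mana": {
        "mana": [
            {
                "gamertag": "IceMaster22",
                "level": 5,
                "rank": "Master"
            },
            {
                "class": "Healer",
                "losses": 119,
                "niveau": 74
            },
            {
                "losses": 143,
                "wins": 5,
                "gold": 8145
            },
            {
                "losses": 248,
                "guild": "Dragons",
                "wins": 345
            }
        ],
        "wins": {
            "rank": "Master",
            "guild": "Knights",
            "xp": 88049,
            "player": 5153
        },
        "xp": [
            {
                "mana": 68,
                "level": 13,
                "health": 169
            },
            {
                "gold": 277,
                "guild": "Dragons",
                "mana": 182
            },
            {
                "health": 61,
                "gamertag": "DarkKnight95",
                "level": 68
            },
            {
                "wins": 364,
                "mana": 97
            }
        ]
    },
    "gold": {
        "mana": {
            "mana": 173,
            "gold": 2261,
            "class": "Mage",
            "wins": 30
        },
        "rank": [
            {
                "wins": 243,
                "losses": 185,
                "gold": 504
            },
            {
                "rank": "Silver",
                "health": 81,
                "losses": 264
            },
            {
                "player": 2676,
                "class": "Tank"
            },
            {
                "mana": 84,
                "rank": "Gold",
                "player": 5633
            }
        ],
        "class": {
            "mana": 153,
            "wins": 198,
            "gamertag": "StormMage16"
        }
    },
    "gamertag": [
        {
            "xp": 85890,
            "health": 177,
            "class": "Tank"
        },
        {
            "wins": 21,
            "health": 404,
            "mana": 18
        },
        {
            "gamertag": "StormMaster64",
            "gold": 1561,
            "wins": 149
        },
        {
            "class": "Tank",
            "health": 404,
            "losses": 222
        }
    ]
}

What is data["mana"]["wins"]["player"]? 5153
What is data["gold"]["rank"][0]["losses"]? 185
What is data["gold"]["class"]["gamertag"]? "StormMage16"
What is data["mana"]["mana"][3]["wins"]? 345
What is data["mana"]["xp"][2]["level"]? 68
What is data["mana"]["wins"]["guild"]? "Knights"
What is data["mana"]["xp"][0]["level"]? 13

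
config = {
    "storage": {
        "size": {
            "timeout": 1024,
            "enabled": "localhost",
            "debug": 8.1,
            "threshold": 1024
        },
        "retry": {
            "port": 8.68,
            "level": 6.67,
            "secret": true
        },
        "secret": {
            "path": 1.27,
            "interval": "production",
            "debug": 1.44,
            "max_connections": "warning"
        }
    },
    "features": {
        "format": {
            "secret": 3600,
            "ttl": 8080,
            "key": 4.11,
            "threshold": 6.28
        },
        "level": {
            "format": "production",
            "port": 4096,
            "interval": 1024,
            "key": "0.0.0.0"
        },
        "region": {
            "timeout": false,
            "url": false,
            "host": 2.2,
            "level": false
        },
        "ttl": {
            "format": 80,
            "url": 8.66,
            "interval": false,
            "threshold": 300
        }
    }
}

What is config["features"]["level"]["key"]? "0.0.0.0"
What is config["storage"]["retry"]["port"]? 8.68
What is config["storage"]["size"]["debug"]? 8.1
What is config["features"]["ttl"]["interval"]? False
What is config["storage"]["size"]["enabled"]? "localhost"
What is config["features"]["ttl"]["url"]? 8.66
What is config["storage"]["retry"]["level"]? 6.67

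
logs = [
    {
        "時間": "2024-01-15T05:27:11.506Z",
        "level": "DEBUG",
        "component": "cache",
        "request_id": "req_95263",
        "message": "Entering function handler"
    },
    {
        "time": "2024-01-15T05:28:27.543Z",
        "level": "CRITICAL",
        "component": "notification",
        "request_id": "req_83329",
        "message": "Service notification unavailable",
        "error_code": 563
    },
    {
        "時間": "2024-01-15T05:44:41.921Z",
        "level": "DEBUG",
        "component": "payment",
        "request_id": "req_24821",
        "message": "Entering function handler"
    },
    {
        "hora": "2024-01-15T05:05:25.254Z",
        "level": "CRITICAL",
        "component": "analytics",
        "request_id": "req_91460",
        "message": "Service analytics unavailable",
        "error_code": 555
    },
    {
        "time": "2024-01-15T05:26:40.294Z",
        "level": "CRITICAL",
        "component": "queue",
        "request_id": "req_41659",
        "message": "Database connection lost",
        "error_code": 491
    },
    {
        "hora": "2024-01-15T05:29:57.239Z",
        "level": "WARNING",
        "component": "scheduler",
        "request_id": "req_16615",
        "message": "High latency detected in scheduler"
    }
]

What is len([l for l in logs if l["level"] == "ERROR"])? 0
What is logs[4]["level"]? "CRITICAL"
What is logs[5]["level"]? "WARNING"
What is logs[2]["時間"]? "2024-01-15T05:44:41.921Z"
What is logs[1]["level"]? "CRITICAL"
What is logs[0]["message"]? "Entering function handler"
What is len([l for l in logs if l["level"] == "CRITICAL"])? 3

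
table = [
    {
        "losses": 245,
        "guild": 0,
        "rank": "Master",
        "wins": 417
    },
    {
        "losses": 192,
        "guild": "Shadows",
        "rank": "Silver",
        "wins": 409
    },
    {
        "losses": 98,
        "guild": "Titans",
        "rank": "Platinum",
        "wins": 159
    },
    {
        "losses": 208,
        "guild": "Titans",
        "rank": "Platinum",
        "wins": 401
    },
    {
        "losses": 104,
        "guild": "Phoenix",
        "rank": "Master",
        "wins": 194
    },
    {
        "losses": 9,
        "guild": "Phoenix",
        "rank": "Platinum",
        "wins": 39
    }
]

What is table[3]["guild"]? "Titans"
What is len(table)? 6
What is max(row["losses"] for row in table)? 245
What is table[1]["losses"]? 192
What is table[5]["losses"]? 9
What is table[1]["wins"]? 409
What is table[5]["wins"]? 39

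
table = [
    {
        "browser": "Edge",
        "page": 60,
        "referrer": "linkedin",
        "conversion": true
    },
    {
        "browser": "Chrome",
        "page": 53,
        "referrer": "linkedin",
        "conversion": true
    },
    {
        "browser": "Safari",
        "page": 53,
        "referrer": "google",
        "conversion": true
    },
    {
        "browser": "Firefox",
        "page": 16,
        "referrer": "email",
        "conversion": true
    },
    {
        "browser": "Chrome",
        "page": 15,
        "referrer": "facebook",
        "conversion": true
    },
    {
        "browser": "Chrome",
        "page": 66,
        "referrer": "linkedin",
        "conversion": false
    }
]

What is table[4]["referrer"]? "facebook"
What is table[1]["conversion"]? True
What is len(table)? 6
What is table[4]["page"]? 15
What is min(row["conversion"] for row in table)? False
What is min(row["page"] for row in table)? 15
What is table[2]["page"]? 53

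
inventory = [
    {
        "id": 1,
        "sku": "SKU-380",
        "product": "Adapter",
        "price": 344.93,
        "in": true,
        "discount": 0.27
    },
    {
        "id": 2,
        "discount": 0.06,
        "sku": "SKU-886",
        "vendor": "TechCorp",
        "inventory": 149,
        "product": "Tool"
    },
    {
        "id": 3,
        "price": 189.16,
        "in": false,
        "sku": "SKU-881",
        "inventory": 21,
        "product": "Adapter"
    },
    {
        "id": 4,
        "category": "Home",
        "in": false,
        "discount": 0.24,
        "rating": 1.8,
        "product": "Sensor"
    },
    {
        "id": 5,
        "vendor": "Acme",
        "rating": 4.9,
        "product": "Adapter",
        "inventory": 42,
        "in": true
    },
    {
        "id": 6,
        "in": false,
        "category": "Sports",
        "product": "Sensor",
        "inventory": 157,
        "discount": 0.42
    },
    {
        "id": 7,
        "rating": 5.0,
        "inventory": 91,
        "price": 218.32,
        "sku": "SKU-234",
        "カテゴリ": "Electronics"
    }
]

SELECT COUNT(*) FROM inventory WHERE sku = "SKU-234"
1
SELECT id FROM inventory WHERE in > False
[1, 5]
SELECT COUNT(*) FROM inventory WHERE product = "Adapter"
3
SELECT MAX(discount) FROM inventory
0.42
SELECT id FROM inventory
[1, 2, 3, 4, 5, 6, 7]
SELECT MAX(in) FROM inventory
True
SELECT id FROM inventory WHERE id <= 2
[1, 2]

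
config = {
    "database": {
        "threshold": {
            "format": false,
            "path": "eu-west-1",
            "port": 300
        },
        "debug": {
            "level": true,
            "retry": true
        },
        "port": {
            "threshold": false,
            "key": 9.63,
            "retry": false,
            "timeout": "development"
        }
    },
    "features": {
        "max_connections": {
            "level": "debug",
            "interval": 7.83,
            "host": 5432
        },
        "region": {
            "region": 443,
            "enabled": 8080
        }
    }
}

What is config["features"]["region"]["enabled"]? 8080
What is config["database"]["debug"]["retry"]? True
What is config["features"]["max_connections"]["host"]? 5432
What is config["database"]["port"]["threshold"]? False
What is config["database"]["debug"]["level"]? True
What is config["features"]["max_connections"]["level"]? "debug"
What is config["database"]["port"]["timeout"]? "development"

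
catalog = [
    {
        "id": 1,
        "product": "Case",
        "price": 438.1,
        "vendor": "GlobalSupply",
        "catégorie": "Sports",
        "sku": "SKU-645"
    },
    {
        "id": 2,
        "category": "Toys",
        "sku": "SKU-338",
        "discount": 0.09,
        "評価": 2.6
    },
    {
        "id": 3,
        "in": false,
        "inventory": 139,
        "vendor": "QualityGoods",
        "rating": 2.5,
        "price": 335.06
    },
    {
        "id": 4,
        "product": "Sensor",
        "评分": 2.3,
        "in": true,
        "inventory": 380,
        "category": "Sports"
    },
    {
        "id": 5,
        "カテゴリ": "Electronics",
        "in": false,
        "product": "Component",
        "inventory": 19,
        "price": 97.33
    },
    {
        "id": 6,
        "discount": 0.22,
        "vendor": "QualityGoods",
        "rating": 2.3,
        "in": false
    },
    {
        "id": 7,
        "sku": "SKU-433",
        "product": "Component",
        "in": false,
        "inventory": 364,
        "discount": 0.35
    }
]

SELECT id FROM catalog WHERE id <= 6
[1, 2, 3, 4, 5, 6]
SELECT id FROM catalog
[1, 2, 3, 4, 5, 6, 7]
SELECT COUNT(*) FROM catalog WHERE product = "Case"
1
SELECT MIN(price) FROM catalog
97.33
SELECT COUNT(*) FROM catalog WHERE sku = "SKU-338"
1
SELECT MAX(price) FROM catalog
438.1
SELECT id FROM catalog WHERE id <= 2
[1, 2]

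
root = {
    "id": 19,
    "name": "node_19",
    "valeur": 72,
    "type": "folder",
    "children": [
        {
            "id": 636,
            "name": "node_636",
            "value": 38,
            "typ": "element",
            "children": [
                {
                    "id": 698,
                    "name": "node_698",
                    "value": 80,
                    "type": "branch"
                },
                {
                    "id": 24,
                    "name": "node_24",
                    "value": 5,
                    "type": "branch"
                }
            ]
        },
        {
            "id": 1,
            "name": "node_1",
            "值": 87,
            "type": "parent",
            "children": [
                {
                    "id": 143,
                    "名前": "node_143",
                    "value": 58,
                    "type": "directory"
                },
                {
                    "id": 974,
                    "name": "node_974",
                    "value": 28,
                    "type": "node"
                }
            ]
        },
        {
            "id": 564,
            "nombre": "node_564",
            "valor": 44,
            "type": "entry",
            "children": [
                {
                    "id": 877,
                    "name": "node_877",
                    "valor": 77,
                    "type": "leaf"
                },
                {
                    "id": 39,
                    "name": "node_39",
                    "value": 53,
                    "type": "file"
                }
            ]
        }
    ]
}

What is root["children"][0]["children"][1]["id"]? 24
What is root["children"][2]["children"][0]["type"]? "leaf"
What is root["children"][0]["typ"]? "element"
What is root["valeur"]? 72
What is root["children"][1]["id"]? 1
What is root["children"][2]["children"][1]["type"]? "file"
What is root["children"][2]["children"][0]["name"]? "node_877"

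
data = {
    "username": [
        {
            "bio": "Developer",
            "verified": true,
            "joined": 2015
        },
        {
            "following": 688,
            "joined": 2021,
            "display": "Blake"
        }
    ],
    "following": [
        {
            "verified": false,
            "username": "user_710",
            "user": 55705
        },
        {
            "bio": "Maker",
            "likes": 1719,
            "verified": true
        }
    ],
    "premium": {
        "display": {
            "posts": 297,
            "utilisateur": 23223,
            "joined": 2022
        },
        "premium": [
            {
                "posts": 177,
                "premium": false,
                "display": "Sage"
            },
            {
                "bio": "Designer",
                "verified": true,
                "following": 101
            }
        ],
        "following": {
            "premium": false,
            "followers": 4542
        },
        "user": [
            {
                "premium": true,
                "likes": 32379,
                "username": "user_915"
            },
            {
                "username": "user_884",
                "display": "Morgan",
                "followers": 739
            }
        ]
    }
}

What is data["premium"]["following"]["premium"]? False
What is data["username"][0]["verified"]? True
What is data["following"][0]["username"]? "user_710"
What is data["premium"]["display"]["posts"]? 297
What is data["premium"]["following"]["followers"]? 4542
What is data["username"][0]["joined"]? 2015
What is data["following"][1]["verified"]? True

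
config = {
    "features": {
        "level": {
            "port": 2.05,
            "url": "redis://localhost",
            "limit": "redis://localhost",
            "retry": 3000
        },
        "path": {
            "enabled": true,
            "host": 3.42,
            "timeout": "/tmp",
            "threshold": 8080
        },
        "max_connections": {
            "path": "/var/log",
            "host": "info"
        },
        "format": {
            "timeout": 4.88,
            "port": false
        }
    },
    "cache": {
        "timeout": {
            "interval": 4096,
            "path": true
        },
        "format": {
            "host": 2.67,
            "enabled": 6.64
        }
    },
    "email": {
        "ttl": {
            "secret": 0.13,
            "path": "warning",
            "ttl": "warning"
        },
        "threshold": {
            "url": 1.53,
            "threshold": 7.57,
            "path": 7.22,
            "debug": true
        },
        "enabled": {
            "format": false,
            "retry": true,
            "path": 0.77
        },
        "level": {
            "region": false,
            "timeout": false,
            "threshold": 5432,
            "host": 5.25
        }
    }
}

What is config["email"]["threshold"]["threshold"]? 7.57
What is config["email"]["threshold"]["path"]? 7.22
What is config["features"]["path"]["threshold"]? 8080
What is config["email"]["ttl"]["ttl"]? "warning"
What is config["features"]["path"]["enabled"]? True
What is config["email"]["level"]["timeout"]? False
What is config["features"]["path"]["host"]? 3.42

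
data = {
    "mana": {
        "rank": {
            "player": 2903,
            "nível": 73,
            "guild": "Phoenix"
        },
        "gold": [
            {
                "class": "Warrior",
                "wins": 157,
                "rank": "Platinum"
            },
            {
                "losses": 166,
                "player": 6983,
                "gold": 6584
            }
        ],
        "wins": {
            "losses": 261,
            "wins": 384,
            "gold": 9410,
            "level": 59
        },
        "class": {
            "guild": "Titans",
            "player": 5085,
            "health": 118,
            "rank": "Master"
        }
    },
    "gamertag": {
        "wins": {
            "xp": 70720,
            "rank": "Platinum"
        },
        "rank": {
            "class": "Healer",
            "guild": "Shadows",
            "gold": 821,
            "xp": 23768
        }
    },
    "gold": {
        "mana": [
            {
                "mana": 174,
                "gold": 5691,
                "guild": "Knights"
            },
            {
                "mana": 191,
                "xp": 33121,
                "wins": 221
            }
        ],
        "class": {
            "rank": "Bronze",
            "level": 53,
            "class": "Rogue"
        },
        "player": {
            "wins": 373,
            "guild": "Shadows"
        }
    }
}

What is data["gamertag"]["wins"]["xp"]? 70720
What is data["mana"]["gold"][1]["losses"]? 166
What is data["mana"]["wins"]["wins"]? 384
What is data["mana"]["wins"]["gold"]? 9410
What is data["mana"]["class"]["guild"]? "Titans"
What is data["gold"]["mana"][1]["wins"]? 221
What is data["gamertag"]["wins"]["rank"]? "Platinum"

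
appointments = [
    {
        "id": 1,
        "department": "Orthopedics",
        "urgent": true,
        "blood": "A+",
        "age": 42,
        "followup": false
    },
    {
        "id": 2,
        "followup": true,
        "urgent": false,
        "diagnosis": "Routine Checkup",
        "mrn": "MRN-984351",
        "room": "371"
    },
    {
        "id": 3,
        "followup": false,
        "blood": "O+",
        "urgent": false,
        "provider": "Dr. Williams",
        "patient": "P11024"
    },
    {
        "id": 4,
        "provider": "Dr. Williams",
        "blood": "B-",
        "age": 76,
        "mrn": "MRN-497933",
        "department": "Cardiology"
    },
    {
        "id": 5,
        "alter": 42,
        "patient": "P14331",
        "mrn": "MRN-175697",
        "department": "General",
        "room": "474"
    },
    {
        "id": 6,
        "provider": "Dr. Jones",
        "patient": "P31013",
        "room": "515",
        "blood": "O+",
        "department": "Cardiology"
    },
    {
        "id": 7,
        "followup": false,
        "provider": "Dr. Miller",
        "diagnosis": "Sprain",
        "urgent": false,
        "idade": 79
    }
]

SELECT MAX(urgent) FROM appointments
True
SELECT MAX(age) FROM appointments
76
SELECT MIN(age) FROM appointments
42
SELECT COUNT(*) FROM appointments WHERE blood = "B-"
1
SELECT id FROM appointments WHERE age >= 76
[4]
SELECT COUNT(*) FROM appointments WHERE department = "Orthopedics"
1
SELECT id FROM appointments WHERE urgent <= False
[2, 3, 7]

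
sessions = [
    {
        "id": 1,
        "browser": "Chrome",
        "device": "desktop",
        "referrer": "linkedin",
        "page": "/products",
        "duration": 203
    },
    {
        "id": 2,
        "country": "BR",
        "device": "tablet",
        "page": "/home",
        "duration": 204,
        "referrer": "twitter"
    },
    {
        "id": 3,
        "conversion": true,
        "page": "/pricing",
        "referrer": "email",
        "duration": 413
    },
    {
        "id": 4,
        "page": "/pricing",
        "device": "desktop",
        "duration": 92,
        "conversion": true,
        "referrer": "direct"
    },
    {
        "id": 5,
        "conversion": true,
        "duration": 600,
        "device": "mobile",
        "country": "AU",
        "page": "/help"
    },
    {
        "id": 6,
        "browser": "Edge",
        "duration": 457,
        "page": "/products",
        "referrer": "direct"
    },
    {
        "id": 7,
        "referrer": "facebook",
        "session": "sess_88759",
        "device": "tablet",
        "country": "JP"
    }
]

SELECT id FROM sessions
[1, 2, 3, 4, 5, 6, 7]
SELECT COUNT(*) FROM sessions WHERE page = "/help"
1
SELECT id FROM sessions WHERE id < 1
[]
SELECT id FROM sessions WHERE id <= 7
[1, 2, 3, 4, 5, 6, 7]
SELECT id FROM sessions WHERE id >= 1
[1, 2, 3, 4, 5, 6, 7]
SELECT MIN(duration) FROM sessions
92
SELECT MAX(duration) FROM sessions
600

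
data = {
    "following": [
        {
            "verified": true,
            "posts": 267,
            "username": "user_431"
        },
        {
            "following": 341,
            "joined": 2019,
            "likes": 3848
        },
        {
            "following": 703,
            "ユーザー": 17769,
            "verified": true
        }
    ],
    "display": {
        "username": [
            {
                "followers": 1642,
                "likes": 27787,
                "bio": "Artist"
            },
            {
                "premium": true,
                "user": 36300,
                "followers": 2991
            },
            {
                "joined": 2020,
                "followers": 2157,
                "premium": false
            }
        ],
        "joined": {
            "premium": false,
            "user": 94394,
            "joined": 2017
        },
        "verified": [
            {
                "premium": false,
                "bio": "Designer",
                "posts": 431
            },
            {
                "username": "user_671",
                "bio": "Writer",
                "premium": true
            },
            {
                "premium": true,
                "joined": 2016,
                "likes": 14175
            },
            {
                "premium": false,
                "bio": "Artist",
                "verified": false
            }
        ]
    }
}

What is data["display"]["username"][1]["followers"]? 2991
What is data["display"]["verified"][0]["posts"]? 431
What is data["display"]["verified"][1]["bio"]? "Writer"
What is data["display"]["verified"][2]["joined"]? 2016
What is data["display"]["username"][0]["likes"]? 27787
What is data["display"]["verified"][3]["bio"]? "Artist"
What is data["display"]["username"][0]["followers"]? 1642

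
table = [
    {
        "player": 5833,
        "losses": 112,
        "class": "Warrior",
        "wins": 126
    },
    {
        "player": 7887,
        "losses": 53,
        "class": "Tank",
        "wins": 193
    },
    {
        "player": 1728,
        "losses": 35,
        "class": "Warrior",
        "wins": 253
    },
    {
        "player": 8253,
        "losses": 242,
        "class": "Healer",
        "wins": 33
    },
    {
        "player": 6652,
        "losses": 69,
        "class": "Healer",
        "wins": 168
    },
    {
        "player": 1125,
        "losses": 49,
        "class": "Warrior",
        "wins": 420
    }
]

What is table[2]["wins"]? 253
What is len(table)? 6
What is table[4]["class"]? "Healer"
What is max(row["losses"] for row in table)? 242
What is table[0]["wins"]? 126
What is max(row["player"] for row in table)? 8253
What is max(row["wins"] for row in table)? 420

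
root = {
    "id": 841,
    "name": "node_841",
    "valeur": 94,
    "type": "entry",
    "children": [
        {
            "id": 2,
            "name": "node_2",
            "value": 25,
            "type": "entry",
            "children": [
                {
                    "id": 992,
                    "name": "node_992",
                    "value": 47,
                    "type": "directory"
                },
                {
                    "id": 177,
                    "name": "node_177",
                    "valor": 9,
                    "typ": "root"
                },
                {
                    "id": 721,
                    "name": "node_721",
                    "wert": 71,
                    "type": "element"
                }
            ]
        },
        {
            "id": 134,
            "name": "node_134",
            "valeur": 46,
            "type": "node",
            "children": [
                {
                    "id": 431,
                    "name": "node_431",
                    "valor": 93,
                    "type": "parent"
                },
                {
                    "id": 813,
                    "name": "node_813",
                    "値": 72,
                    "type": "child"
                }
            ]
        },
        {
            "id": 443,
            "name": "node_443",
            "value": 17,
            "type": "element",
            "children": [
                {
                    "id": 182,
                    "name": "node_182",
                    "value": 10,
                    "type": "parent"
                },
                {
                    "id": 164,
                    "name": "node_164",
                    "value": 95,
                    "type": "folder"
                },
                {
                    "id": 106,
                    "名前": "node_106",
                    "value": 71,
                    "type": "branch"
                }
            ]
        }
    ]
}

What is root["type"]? "entry"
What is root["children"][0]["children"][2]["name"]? "node_721"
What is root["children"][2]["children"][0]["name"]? "node_182"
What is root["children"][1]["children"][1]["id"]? 813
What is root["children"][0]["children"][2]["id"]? 721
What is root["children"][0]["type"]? "entry"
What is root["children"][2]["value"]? 17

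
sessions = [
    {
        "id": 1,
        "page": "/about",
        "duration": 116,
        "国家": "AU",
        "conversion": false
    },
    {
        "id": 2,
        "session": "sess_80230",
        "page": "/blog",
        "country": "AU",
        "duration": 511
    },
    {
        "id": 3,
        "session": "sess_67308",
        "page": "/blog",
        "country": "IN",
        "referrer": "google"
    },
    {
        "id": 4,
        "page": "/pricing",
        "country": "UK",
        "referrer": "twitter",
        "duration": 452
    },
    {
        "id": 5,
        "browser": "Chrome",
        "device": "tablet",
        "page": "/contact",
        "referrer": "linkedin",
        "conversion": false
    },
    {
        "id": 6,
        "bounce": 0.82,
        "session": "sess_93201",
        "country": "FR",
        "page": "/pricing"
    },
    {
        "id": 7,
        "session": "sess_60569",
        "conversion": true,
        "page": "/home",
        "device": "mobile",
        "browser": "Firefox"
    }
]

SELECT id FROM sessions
[1, 2, 3, 4, 5, 6, 7]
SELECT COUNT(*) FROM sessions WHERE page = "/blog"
2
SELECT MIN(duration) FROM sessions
116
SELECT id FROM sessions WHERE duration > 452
[2]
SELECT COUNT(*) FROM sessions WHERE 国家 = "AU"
1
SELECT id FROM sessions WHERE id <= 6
[1, 2, 3, 4, 5, 6]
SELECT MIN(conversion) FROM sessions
False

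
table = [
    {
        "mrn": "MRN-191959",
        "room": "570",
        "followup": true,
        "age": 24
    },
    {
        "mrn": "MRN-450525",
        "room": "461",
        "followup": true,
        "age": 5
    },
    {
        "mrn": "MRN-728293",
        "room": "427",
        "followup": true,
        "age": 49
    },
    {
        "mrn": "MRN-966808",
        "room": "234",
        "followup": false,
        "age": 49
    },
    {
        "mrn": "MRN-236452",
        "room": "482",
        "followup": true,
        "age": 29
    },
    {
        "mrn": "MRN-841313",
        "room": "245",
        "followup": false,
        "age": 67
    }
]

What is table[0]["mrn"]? "MRN-191959"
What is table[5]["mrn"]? "MRN-841313"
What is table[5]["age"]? 67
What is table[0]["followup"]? True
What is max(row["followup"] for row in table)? True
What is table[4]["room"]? "482"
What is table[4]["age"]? 29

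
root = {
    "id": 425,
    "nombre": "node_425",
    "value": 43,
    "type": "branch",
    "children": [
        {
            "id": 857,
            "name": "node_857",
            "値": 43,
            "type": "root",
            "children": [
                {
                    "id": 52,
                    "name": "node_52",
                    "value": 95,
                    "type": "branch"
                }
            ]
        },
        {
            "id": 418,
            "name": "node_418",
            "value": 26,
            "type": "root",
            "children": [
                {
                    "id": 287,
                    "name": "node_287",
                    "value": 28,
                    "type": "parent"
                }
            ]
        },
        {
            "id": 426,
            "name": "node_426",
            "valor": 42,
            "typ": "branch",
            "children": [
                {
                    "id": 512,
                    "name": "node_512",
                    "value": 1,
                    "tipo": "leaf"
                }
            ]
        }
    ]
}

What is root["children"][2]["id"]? 426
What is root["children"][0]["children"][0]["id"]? 52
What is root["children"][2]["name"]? "node_426"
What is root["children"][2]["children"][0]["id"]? 512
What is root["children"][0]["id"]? 857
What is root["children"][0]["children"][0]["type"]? "branch"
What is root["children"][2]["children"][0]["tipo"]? "leaf"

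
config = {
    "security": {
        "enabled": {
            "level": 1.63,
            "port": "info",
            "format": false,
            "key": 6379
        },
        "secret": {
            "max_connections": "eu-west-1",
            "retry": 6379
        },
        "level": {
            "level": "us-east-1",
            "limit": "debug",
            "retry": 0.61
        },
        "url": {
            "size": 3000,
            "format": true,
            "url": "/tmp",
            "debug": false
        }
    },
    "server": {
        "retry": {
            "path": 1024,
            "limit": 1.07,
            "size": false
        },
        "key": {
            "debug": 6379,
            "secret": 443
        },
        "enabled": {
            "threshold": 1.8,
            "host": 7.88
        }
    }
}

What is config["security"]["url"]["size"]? 3000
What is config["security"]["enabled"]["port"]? "info"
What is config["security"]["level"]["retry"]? 0.61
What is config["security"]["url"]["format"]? True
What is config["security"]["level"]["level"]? "us-east-1"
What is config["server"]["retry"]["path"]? 1024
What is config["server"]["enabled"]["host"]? 7.88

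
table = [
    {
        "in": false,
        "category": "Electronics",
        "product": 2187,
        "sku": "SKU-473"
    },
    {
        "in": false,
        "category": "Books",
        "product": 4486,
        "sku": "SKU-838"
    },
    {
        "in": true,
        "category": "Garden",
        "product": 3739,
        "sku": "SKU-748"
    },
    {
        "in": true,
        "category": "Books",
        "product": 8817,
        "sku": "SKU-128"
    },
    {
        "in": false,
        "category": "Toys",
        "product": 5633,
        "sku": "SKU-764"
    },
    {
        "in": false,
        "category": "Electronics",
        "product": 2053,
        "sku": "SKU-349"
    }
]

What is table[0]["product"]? 2187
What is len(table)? 6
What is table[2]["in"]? True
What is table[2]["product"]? 3739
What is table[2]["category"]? "Garden"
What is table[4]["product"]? 5633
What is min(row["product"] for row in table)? 2053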